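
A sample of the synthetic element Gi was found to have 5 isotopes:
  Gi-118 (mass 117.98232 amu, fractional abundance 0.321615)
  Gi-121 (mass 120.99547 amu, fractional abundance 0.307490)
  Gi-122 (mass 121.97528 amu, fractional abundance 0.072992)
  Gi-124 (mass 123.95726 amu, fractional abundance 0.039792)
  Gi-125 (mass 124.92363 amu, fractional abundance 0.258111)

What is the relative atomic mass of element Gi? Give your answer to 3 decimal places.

121.230 amu

The abundance-weighted mean is 0.321615 × 117.98232 + 0.307490 × 120.99547 + 0.072992 × 121.97528 + 0.039792 × 123.95726 + 0.258111 × 124.92363
= 37.944884 + 37.204897 + 8.903220 + 4.932507 + 32.244163 = 121.229671 amu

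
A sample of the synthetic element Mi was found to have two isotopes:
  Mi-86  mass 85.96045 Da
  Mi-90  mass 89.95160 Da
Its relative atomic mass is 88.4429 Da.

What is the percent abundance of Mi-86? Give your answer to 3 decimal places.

37.801%

With x = fraction of Mi-86 (so Mi-90 is 1 − x):
85.96045·x + 89.95160·(1 − x) = 88.4429
(85.96045 − 89.95160)·x = 88.4429 − 89.95160
x = -1.50870 / -3.99115 = 0.37801 → 37.801% Mi-86, 62.199% Mi-90.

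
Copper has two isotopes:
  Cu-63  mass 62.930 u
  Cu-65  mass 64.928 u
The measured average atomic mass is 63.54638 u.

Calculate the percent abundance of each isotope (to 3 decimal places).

With x = fraction of Cu-63 (so Cu-65 is 1 − x):
62.930·x + 64.928·(1 − x) = 63.54638
(62.930 − 64.928)·x = 63.54638 − 64.928
x = -1.38162 / -1.998 = 0.69150 → 69.150% Cu-63, 30.850% Cu-65.

Cu-63: 69.150%, Cu-65: 30.850%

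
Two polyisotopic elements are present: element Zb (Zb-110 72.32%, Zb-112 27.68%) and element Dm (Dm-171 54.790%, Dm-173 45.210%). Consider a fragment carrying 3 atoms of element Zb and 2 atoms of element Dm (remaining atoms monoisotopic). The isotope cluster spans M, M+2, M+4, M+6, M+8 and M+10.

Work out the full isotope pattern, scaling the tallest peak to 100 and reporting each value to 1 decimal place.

33.2 : 92.8 : 100.0 : 51.8 : 13.0 : 1.3

Element Zb pattern (n=3): 0.37824679 : 0.43431435 : 0.16623093 : 0.02120793
Element Dm pattern (n=2): 0.30019441 : 0.49541118 : 0.20439441
Convolve the two distributions (both contribute in 2-u steps):
  M: 0.37824679×0.30019441 = 0.113548
  M+2: 0.37824679×0.49541118 + 0.43431435×0.30019441 = 0.317766
  M+4: 0.37824679×0.20439441 + 0.43431435×0.49541118 + 0.16623093×0.30019441 = 0.342377
  M+6: 0.43431435×0.20439441 + 0.16623093×0.49541118 + 0.02120793×0.30019441 = 0.177491
  M+8: 0.16623093×0.20439441 + 0.02120793×0.49541118 = 0.044483
  M+10: 0.02120793×0.20439441 = 0.004335
Scale to base peak (0.342377) = 100: 33.2 : 92.8 : 100.0 : 51.8 : 13.0 : 1.3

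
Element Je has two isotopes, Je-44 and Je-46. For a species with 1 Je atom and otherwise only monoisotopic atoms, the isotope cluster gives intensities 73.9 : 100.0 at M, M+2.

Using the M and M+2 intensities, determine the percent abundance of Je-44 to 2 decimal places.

Let p = fractional abundance of Je-44. I(M+2)/I(M) = [C(1,1)·p^0·(1−p)] / p^1 = 1·(1−p)/p = 100.0/73.9 = 1.3532
(1−p)/p = 1.3532/1 = 1.3532  ⇒  p = 1/(1 + 1.3532) = 0.4250
Je-44: 42.50%, Je-46: 57.50%.

42.50%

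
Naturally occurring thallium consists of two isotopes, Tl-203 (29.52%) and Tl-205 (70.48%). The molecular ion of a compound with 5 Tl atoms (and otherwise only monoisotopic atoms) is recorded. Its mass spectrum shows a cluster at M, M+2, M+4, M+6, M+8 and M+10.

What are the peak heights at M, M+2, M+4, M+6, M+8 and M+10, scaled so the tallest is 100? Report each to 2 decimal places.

Expanding (0.2952 + 0.7048)^5:
P(M) = 0.2952^5 = 0.002242
P(M+2) = 5 × 0.2952^4 × 0.7048^1 = 0.026761
P(M+4) = 10 × 0.2952^3 × 0.7048^2 = 0.127785
P(M+6) = 10 × 0.2952^2 × 0.7048^3 = 0.305092
P(M+8) = 5 × 0.2952^1 × 0.7048^4 = 0.364208
P(M+10) = 0.7048^5 = 0.173912
The M+8 peak is largest (0.364208); scaling to 100 gives 0.62 : 7.35 : 35.09 : 83.77 : 100.00 : 47.75.

0.62 : 7.35 : 35.09 : 83.77 : 100.00 : 47.75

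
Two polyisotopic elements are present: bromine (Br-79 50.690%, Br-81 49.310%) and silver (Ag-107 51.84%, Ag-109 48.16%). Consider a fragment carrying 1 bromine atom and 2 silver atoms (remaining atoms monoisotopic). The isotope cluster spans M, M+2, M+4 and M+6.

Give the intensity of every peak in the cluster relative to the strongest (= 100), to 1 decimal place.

35.3 : 100.0 : 94.3 : 29.7

Bromine pattern (n=1): 0.5069 : 0.4931
Silver pattern (n=2): 0.26873856 : 0.49932288 : 0.23193856
Convolve the two distributions (both contribute in 2-u steps):
  M: 0.5069×0.26873856 = 0.136224
  M+2: 0.5069×0.49932288 + 0.4931×0.26873856 = 0.385622
  M+4: 0.5069×0.23193856 + 0.4931×0.49932288 = 0.363786
  M+6: 0.4931×0.23193856 = 0.114369
Scale to base peak (0.385622) = 100: 35.3 : 100.0 : 94.3 : 29.7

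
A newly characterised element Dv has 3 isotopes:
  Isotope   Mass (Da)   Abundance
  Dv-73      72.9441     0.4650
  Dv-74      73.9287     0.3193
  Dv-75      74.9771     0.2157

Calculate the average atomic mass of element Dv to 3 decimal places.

Weight each isotope mass by its fractional abundance: 0.4650 × 72.9441 + 0.3193 × 73.9287 + 0.2157 × 74.9771
= 33.91901 + 23.60543 + 16.17256 = 73.69700 Da

73.697 Da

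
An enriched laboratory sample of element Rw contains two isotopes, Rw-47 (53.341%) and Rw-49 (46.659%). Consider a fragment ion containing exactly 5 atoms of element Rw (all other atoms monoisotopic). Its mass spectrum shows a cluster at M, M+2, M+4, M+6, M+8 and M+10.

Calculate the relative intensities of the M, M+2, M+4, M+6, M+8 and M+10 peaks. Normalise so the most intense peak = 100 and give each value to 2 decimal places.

Each Rw atom is independently Rw-47 (p = 0.53341) or Rw-49 (q = 0.46659); the cluster is the binomial expansion (p + q)^5.
P(M) = 0.53341^5 = 0.043182
P(M+2) = 5 × 0.53341^4 × 0.46659^1 = 0.188864
P(M+4) = 10 × 0.53341^3 × 0.46659^2 = 0.330411
P(M+6) = 10 × 0.53341^2 × 0.46659^3 = 0.289020
P(M+8) = 5 × 0.53341^1 × 0.46659^4 = 0.126408
P(M+10) = 0.46659^5 = 0.022115
The M+4 peak is largest (0.330411); scaling to 100 gives 13.07 : 57.16 : 100.00 : 87.47 : 38.26 : 6.69.

13.07 : 57.16 : 100.00 : 87.47 : 38.26 : 6.69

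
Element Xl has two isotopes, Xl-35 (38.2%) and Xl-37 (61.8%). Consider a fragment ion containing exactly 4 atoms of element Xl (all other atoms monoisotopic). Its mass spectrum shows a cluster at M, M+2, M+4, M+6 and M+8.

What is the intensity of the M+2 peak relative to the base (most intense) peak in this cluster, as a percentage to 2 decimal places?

Binomial terms of (0.382 + 0.618)^4: M 0.0213, M+2 0.1378, M+4 0.3344, M+6 0.3607, M+8 0.1459 → M+6 is the base peak.
P(M+6) = C(4,3) × 0.382^1 × 0.618^3 = 4 × 0.3820 × 0.23602903 = 0.360652 (base)
P(M+2) = C(4,1) × 0.382^3 × 0.618^1 = 4 × 0.05574297 × 0.6180 = 0.137797
Relative intensity = 0.137797 / 0.360652 × 100 = 38.21

38.21%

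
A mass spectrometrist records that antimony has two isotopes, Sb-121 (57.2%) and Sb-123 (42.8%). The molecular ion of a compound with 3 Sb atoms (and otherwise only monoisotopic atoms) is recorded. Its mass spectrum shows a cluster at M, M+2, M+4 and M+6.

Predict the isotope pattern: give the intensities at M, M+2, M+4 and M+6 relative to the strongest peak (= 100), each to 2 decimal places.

44.55 : 100.00 : 74.83 : 18.66

The 3 Sb atoms are independent, so intensities follow the terms of (0.572 + 0.428)^3.
P(M) = 0.572^3 = 0.187149
P(M+2) = 3 × 0.572^2 × 0.428^1 = 0.420104
P(M+4) = 3 × 0.572^1 × 0.428^2 = 0.314344
P(M+6) = 0.428^3 = 0.078403
The M+2 peak is largest (0.420104); scaling to 100 gives 44.55 : 100.00 : 74.83 : 18.66.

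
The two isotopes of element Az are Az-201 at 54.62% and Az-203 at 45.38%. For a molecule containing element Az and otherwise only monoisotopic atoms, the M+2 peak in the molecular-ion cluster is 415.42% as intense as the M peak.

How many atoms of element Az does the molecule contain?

5

The M+2/M ratio from n Az atoms is n · q/p = n · 0.4538/0.5462.
n = 4.1542 × 0.5462/0.4538 = 5.00 ≈ 5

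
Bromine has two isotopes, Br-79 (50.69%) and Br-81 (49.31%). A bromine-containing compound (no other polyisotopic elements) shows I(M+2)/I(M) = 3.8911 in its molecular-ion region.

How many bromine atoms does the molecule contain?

4

With n Br atoms, P(M+2)/P(M) = C(n,1)·p^(n−1)q / p^n = n·q/p = n · 0.4931/0.5069.
n = 3.8911 × 0.5069/0.4931 = 4.00 ≈ 4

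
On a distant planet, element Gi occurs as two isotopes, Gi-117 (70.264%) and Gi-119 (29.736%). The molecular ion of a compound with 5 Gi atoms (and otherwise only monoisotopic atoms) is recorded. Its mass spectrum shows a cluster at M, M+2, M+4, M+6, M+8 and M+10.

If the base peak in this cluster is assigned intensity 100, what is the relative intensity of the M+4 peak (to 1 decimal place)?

Term probabilities: M 0.1713, M+2 0.3624, M+4 0.3067, M+6 0.1298, M+8 0.0275, M+10 0.0023. Base peak = M+2.
P(M+2) = C(5,1) × 0.70264^4 × 0.29736^1 = 5 × 0.24374262 × 0.29736 = 0.362397 (base)
P(M+4) = C(5,2) × 0.70264^3 × 0.29736^2 = 10 × 0.34689545 × 0.08842297 = 0.306735
Relative intensity = 0.306735 / 0.362397 × 100 = 84.6

84.6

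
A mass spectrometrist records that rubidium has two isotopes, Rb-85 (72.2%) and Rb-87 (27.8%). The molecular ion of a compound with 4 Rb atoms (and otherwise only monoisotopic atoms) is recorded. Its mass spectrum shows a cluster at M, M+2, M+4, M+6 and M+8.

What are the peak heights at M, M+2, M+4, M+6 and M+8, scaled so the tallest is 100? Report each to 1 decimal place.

64.9 : 100.0 : 57.8 : 14.8 : 1.4

Expanding (0.722 + 0.278)^4:
P(M) = 0.722^4 = 0.271737
P(M+2) = 4 × 0.722^3 × 0.278^1 = 0.418520
P(M+4) = 6 × 0.722^2 × 0.278^2 = 0.241721
P(M+6) = 4 × 0.722^1 × 0.278^3 = 0.062049
P(M+8) = 0.278^4 = 0.005973
The M+2 peak is largest (0.418520); scaling to 100 gives 64.9 : 100.0 : 57.8 : 14.8 : 1.4.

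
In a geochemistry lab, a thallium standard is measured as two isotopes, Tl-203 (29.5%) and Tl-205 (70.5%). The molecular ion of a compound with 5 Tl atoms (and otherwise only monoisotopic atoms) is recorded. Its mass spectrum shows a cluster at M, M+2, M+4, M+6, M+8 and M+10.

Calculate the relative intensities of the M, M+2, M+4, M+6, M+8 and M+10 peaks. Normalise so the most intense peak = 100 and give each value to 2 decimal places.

0.61 : 7.33 : 35.02 : 83.69 : 100.00 : 47.80

Expanding (0.295 + 0.705)^5:
P(M) = 0.295^5 = 0.002234
P(M+2) = 5 × 0.295^4 × 0.705^1 = 0.026696
P(M+4) = 10 × 0.295^3 × 0.705^2 = 0.127598
P(M+6) = 10 × 0.295^2 × 0.705^3 = 0.304938
P(M+8) = 5 × 0.295^1 × 0.705^4 = 0.364375
P(M+10) = 0.705^5 = 0.174159
The M+8 peak is largest (0.364375); scaling to 100 gives 0.61 : 7.33 : 35.02 : 83.69 : 100.00 : 47.80.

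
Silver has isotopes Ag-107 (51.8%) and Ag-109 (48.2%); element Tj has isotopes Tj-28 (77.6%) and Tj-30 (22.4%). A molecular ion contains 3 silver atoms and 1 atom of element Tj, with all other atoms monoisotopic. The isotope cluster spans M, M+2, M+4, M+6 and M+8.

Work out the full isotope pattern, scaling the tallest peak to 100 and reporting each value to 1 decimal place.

Silver pattern (n=3): 0.13899183 : 0.3879965 : 0.3610315 : 0.11198017
Element Tj pattern (n=1): 0.7760 : 0.2240
Convolve the two distributions (both contribute in 2-u steps):
  M: 0.13899183×0.7760 = 0.107858
  M+2: 0.13899183×0.2240 + 0.3879965×0.7760 = 0.332219
  M+4: 0.3879965×0.2240 + 0.3610315×0.7760 = 0.367072
  M+6: 0.3610315×0.2240 + 0.11198017×0.7760 = 0.167768
  M+8: 0.11198017×0.2240 = 0.025084
Scale to base peak (0.367072) = 100: 29.4 : 90.5 : 100.0 : 45.7 : 6.8

29.4 : 90.5 : 100.0 : 45.7 : 6.8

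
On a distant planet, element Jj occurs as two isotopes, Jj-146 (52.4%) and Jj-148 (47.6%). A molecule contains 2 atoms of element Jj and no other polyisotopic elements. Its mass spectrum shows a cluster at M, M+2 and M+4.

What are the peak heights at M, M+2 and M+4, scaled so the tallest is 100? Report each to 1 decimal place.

55.0 : 100.0 : 45.4

Each Jj atom is independently Jj-146 (p = 0.524) or Jj-148 (q = 0.476); the cluster is the binomial expansion (p + q)^2.
P(M) = 0.524^2 = 0.274576
P(M+2) = 2 × 0.524^1 × 0.476^1 = 0.498848
P(M+4) = 0.476^2 = 0.226576
The M+2 peak is largest (0.498848); scaling to 100 gives 55.0 : 100.0 : 45.4.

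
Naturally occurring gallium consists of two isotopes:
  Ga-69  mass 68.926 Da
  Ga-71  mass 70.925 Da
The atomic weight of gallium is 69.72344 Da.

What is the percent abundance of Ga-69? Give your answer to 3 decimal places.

Let x be the fractional abundance of Ga-69; then Ga-71 has abundance 1 − x.
68.926·x + 70.925·(1 − x) = 69.72344
(68.926 − 70.925)·x = 69.72344 − 70.925
x = -1.20156 / -1.999 = 0.60108 → 60.108% Ga-69, 39.892% Ga-71.

60.108%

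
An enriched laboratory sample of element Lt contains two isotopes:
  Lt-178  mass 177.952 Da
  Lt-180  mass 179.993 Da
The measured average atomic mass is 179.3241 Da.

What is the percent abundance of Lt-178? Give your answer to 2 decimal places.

Writing the weighted mean with unknown fraction x of Lt-178:
177.952·x + 179.993·(1 − x) = 179.3241
(177.952 − 179.993)·x = 179.3241 − 179.993
x = -0.6689 / -2.041 = 0.32773 → 32.77% Lt-178, 67.23% Lt-180.

32.77%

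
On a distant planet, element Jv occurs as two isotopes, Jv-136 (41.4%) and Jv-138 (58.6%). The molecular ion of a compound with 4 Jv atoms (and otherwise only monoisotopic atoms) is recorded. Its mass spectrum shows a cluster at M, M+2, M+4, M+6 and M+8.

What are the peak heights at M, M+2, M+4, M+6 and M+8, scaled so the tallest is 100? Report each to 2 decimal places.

Expanding (0.414 + 0.586)^4:
P(M) = 0.414^4 = 0.029377
P(M+2) = 4 × 0.414^3 × 0.586^1 = 0.166325
P(M+4) = 6 × 0.414^2 × 0.586^2 = 0.353140
P(M+6) = 4 × 0.414^1 × 0.586^3 = 0.333237
P(M+8) = 0.586^4 = 0.117921
The M+4 peak is largest (0.353140); scaling to 100 gives 8.32 : 47.10 : 100.00 : 94.36 : 33.39.

8.32 : 47.10 : 100.00 : 94.36 : 33.39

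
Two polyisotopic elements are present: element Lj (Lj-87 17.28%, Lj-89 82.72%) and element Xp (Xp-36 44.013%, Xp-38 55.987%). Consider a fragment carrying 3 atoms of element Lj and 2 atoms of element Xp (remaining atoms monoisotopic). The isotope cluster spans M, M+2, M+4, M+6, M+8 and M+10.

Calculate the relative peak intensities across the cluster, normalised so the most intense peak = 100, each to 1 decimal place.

0.3 : 4.3 : 27.4 : 78.9 : 100.0 : 45.5

Element Lj pattern (n=3): 0.00515978 : 0.07410018 : 0.3547203 : 0.56601974
Element Xp pattern (n=2): 0.19371442 : 0.49283117 : 0.31345442
Convolve the two distributions (both contribute in 2-u steps):
  M: 0.00515978×0.19371442 = 0.001000
  M+2: 0.00515978×0.49283117 + 0.07410018×0.19371442 = 0.016897
  M+4: 0.00515978×0.31345442 + 0.07410018×0.49283117 + 0.3547203×0.19371442 = 0.106851
  M+6: 0.07410018×0.31345442 + 0.3547203×0.49283117 + 0.56601974×0.19371442 = 0.307690
  M+8: 0.3547203×0.31345442 + 0.56601974×0.49283117 = 0.390141
  M+10: 0.56601974×0.31345442 = 0.177421
Scale to base peak (0.390141) = 100: 0.3 : 4.3 : 27.4 : 78.9 : 100.0 : 45.5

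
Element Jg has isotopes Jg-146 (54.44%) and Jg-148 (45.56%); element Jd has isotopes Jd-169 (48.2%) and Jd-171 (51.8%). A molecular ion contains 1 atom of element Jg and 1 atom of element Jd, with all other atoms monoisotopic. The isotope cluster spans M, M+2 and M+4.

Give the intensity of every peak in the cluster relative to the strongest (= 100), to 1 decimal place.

Element Jg pattern (n=1): 0.5444 : 0.4556
Element Jd pattern (n=1): 0.4820 : 0.5180
Convolve the two distributions (both contribute in 2-u steps):
  M: 0.5444×0.4820 = 0.262401
  M+2: 0.5444×0.5180 + 0.4556×0.4820 = 0.501598
  M+4: 0.4556×0.5180 = 0.236001
Scale to base peak (0.501598) = 100: 52.3 : 100.0 : 47.0

52.3 : 100.0 : 47.0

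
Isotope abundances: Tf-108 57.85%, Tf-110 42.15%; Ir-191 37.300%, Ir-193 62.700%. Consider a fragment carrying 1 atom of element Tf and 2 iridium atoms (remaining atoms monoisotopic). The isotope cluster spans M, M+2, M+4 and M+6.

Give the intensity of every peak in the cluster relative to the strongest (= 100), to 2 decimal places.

18.96 : 77.54 : 100.00 : 39.03

Element Tf pattern (n=1): 0.5785 : 0.4215
Iridium pattern (n=2): 0.139129 : 0.467742 : 0.393129
Convolve the two distributions (both contribute in 2-u steps):
  M: 0.5785×0.139129 = 0.080486
  M+2: 0.5785×0.467742 + 0.4215×0.139129 = 0.329232
  M+4: 0.5785×0.393129 + 0.4215×0.467742 = 0.424578
  M+6: 0.4215×0.393129 = 0.165704
Scale to base peak (0.424578) = 100: 18.96 : 77.54 : 100.00 : 39.03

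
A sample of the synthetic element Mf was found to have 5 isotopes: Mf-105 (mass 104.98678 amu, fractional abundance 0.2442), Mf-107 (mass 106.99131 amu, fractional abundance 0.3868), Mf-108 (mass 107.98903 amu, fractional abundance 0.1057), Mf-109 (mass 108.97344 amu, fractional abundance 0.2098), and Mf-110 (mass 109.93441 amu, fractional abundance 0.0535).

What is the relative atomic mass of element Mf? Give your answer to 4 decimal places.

107.1806 amu

Weight each isotope mass by its fractional abundance: 0.2442 × 104.98678 + 0.3868 × 106.99131 + 0.1057 × 107.98903 + 0.2098 × 108.97344 + 0.0535 × 109.93441
= 25.637772 + 41.384239 + 11.414440 + 22.862628 + 5.881491 = 107.180570 amu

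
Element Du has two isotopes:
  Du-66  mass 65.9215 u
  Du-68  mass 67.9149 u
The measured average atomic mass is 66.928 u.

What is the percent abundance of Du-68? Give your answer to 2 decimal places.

Let x be the fractional abundance of Du-66; then Du-68 has abundance 1 − x.
65.9215·x + 67.9149·(1 − x) = 66.928
(65.9215 − 67.9149)·x = 66.928 − 67.9149
x = -0.9869 / -1.9934 = 0.49508 → 49.51% Du-66, 50.49% Du-68.

50.49%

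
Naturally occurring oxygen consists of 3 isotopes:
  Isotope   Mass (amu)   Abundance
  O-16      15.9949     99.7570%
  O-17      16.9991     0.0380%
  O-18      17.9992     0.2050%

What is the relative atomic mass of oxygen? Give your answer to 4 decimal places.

The abundance-weighted mean is 0.997570 × 15.9949 + 0.000380 × 16.9991 + 0.002050 × 17.9992
= 15.95603 + 0.00646 + 0.03690 = 15.99939 amu

15.9994 amu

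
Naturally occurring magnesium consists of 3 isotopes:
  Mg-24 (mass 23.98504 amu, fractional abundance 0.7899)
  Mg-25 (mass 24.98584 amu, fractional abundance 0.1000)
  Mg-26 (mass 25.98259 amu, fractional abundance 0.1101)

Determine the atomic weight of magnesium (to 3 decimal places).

24.305 amu

Ar = Σ fᵢ·mᵢ = 0.7899 × 23.98504 + 0.1000 × 24.98584 + 0.1101 × 25.98259
= 18.945783 + 2.498584 + 2.860683 = 24.305050 amu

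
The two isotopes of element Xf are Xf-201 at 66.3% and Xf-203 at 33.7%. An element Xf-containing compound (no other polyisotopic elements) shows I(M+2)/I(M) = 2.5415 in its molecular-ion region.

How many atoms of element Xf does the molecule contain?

5

With n Xf atoms, P(M+2)/P(M) = C(n,1)·p^(n−1)q / p^n = n·q/p = n · 0.337/0.663.
n = 2.5415 × 0.663/0.337 = 5.00 ≈ 5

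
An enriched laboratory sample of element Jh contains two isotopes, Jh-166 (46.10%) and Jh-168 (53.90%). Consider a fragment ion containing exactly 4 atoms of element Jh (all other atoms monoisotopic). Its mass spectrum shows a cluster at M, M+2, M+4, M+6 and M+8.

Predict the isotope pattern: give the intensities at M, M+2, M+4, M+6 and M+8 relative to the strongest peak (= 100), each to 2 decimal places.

12.19 : 57.02 : 100.00 : 77.95 : 22.78

Each Jh atom is independently Jh-166 (p = 0.4610) or Jh-168 (q = 0.5390); the cluster is the binomial expansion (p + q)^4.
P(M) = 0.4610^4 = 0.045165
P(M+2) = 4 × 0.4610^3 × 0.5390^1 = 0.211228
P(M+4) = 6 × 0.4610^2 × 0.5390^2 = 0.370451
P(M+6) = 4 × 0.4610^1 × 0.5390^3 = 0.288753
P(M+8) = 0.5390^4 = 0.084402
The M+4 peak is largest (0.370451); scaling to 100 gives 12.19 : 57.02 : 100.00 : 77.95 : 22.78.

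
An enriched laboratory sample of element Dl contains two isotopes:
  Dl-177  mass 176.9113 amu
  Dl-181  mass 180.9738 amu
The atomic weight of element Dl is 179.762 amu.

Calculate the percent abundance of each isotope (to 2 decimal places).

With x = fraction of Dl-177 (so Dl-181 is 1 − x):
176.9113·x + 180.9738·(1 − x) = 179.762
(176.9113 − 180.9738)·x = 179.762 − 180.9738
x = -1.2118 / -4.0625 = 0.29829 → 29.83% Dl-177, 70.17% Dl-181.

Dl-177: 29.83%, Dl-181: 70.17%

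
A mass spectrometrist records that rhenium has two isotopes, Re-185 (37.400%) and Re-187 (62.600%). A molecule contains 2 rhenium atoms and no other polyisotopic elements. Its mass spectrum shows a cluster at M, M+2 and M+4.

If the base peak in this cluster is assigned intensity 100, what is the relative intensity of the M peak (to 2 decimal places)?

29.87

Binomial terms of (0.37400 + 0.62600)^2: M 0.1399, M+2 0.4682, M+4 0.3919 → M+2 is the base peak.
P(M+2) = C(2,1) × 0.37400^1 × 0.62600^1 = 2 × 0.3740 × 0.6260 = 0.468248 (base)
P(M) = C(2,0) × 0.37400^2 × 0.62600^0 = 1 × 0.139876 × 1.0000 = 0.139876
Relative intensity = 0.139876 / 0.468248 × 100 = 29.87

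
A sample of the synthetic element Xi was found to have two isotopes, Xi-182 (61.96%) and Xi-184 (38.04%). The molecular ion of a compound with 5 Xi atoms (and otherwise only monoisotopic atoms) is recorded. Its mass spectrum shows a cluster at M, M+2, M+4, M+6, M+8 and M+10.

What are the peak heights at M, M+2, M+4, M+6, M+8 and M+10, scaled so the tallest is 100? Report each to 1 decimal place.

The 5 Xi atoms are independent, so intensities follow the terms of (0.6196 + 0.3804)^5.
P(M) = 0.6196^5 = 0.091318
P(M+2) = 5 × 0.6196^4 × 0.3804^1 = 0.280321
P(M+4) = 10 × 0.6196^3 × 0.3804^2 = 0.344203
P(M+6) = 10 × 0.6196^2 × 0.3804^3 = 0.211322
P(M+8) = 5 × 0.6196^1 × 0.3804^4 = 0.064870
P(M+10) = 0.3804^5 = 0.007965
The M+4 peak is largest (0.344203); scaling to 100 gives 26.5 : 81.4 : 100.0 : 61.4 : 18.8 : 2.3.

26.5 : 81.4 : 100.0 : 61.4 : 18.8 : 2.3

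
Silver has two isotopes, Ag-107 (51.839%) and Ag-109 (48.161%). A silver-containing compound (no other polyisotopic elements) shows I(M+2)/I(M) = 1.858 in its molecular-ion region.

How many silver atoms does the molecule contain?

With n Ag atoms, P(M+2)/P(M) = C(n,1)·p^(n−1)q / p^n = n·q/p = n · 0.48161/0.51839.
n = 1.858 × 0.51839/0.48161 = 2.00 ≈ 2

2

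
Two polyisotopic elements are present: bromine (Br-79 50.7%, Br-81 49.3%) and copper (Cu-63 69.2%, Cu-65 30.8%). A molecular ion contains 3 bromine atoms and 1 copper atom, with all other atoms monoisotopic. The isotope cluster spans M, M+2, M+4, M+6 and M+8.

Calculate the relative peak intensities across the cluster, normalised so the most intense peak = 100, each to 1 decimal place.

Bromine pattern (n=3): 0.13032384 : 0.38017547 : 0.36967753 : 0.11982316
Copper pattern (n=1): 0.6920 : 0.3080
Convolve the two distributions (both contribute in 2-u steps):
  M: 0.13032384×0.6920 = 0.090184
  M+2: 0.13032384×0.3080 + 0.38017547×0.6920 = 0.303221
  M+4: 0.38017547×0.3080 + 0.36967753×0.6920 = 0.372911
  M+6: 0.36967753×0.3080 + 0.11982316×0.6920 = 0.196778
  M+8: 0.11982316×0.3080 = 0.036906
Scale to base peak (0.372911) = 100: 24.2 : 81.3 : 100.0 : 52.8 : 9.9

24.2 : 81.3 : 100.0 : 52.8 : 9.9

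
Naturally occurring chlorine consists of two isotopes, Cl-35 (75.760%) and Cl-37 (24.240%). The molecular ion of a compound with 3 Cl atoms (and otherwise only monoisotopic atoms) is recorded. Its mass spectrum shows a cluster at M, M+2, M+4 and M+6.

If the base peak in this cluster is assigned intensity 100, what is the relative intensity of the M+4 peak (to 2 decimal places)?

30.71

Term probabilities: M 0.4348, M+2 0.4174, M+4 0.1335, M+6 0.0142. Base peak = M.
P(M) = C(3,0) × 0.75760^3 × 0.24240^0 = 1 × 0.4348304 × 1.0000 = 0.434830 (base)
P(M+4) = C(3,2) × 0.75760^1 × 0.24240^2 = 3 × 0.7576 × 0.05875776 = 0.133545
Relative intensity = 0.133545 / 0.434830 × 100 = 30.71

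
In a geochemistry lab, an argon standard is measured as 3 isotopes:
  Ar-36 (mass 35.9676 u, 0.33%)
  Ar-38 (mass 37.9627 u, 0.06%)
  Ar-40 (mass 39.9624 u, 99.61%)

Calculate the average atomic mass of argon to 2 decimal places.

Average mass = Σ (abundance × isotope mass) = 0.0033 × 35.9676 + 0.0006 × 37.9627 + 0.9961 × 39.9624
= 0.11869 + 0.02278 + 39.80655 = 39.94802 u

39.95 u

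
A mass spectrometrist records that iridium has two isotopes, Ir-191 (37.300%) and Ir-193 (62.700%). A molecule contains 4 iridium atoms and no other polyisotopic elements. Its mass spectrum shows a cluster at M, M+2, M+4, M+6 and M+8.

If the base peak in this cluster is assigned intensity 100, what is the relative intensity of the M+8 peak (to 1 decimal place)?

Term probabilities: M 0.0194, M+2 0.1302, M+4 0.3282, M+6 0.3678, M+8 0.1546. Base peak = M+6.
P(M+6) = C(4,3) × 0.37300^1 × 0.62700^3 = 4 × 0.3730 × 0.24649188 = 0.367766 (base)
P(M+8) = C(4,4) × 0.37300^0 × 0.62700^4 = 1 × 1.0000 × 0.15455041 = 0.154550
Relative intensity = 0.154550 / 0.367766 × 100 = 42.0

42.0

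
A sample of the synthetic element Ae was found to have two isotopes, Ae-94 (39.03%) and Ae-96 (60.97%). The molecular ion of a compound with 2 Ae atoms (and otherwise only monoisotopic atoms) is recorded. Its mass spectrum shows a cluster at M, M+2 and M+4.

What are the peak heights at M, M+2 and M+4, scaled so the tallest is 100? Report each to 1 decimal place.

32.0 : 100.0 : 78.1

Each Ae atom is independently Ae-94 (p = 0.3903) or Ae-96 (q = 0.6097); the cluster is the binomial expansion (p + q)^2.
P(M) = 0.3903^2 = 0.152334
P(M+2) = 2 × 0.3903^1 × 0.6097^1 = 0.475932
P(M+4) = 0.6097^2 = 0.371734
The M+2 peak is largest (0.475932); scaling to 100 gives 32.0 : 100.0 : 78.1.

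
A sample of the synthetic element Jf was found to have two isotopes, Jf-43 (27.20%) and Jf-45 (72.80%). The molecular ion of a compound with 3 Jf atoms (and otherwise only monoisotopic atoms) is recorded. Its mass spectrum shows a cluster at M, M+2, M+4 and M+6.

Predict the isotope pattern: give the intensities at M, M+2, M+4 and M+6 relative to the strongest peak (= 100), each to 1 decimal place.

Each Jf atom is independently Jf-43 (p = 0.2720) or Jf-45 (q = 0.7280); the cluster is the binomial expansion (p + q)^3.
P(M) = 0.2720^3 = 0.020124
P(M+2) = 3 × 0.2720^2 × 0.7280^1 = 0.161581
P(M+4) = 3 × 0.2720^1 × 0.7280^2 = 0.432467
P(M+6) = 0.7280^3 = 0.385828
The M+4 peak is largest (0.432467); scaling to 100 gives 4.7 : 37.4 : 100.0 : 89.2.

4.7 : 37.4 : 100.0 : 89.2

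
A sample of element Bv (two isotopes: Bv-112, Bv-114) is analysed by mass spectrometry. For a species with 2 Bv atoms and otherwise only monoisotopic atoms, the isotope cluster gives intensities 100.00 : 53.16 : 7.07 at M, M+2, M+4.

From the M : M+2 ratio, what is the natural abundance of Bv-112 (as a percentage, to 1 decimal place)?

Let p = fractional abundance of Bv-112. I(M+2)/I(M) = [C(2,1)·p^1·(1−p)] / p^2 = 2·(1−p)/p = 53.16/100.00 = 0.5316
(1−p)/p = 0.5316/2 = 0.2658  ⇒  p = 1/(1 + 0.2658) = 0.7900
Bv-112: 79.0%, Bv-114: 21.0%.

79.0%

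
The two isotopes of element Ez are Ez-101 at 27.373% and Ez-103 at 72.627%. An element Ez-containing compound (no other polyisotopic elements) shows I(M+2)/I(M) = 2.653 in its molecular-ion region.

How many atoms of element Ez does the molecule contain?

For n independent Ez atoms, I(M+2)/I(M) = n · (abundance Ez-103) / (abundance Ez-101) = n · 0.72627/0.27373.
n = 2.653 × 0.27373/0.72627 = 1.00 ≈ 1

1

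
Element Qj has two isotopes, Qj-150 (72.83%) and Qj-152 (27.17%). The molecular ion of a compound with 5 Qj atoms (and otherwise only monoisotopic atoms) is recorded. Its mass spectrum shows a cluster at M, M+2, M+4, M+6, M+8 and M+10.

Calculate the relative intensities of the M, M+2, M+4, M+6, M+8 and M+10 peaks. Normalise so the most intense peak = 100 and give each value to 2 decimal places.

53.61 : 100.00 : 74.61 : 27.83 : 5.19 : 0.39

Each Qj atom is independently Qj-150 (p = 0.7283) or Qj-152 (q = 0.2717); the cluster is the binomial expansion (p + q)^5.
P(M) = 0.7283^5 = 0.204905
P(M+2) = 5 × 0.7283^4 × 0.2717^1 = 0.382209
P(M+4) = 10 × 0.7283^3 × 0.2717^2 = 0.285174
P(M+6) = 10 × 0.7283^2 × 0.2717^3 = 0.106387
P(M+8) = 5 × 0.7283^1 × 0.2717^4 = 0.019844
P(M+10) = 0.2717^5 = 0.001481
The M+2 peak is largest (0.382209); scaling to 100 gives 53.61 : 100.00 : 74.61 : 27.83 : 5.19 : 0.39.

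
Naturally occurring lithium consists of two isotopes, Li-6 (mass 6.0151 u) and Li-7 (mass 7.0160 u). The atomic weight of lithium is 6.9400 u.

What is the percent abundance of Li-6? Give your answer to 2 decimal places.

Let x be the fractional abundance of Li-6; then Li-7 has abundance 1 − x.
6.0151·x + 7.0160·(1 − x) = 6.9400
(6.0151 − 7.0160)·x = 6.9400 − 7.0160
x = -0.0760 / -1.0009 = 0.07593 → 7.59% Li-6, 92.41% Li-7.

7.59%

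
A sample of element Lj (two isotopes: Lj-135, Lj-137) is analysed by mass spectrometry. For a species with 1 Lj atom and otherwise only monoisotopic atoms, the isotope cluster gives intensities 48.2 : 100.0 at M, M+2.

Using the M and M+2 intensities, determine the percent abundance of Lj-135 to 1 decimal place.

If p is the fraction of Lj that is Lj-135, then I(M+2)/I(M) = [C(1,1)·p^0·(1−p)] / p^1 = 1·(1−p)/p = 100.0/48.2 = 2.0747
(1−p)/p = 2.0747/1 = 2.0747  ⇒  p = 1/(1 + 2.0747) = 0.3252
Lj-135: 32.5%, Lj-137: 67.5%.

32.5%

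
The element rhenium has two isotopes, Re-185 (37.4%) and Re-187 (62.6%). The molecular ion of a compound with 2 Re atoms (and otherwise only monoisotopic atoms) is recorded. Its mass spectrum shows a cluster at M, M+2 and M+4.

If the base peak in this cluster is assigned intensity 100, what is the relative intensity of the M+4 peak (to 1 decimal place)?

Binomial terms of (0.374 + 0.626)^2: M 0.1399, M+2 0.4682, M+4 0.3919 → M+2 is the base peak.
P(M+2) = C(2,1) × 0.374^1 × 0.626^1 = 2 × 0.3740 × 0.6260 = 0.468248 (base)
P(M+4) = C(2,2) × 0.374^0 × 0.626^2 = 1 × 1.0000 × 0.391876 = 0.391876
Relative intensity = 0.391876 / 0.468248 × 100 = 83.7

83.7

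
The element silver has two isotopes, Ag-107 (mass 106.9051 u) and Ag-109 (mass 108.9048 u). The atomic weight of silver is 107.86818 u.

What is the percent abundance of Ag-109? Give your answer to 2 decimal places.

48.16%

Writing the weighted mean with unknown fraction x of Ag-107:
106.9051·x + 108.9048·(1 − x) = 107.86818
(106.9051 − 108.9048)·x = 107.86818 − 108.9048
x = -1.03662 / -1.9997 = 0.51839 → 51.84% Ag-107, 48.16% Ag-109.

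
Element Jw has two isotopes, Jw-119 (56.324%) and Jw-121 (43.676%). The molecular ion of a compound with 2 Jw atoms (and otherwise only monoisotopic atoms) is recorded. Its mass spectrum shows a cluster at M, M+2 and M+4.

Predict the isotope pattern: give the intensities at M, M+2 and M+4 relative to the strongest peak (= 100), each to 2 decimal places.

64.48 : 100.00 : 38.77

Each Jw atom is independently Jw-119 (p = 0.56324) or Jw-121 (q = 0.43676); the cluster is the binomial expansion (p + q)^2.
P(M) = 0.56324^2 = 0.317239
P(M+2) = 2 × 0.56324^1 × 0.43676^1 = 0.492001
P(M+4) = 0.43676^2 = 0.190759
The M+2 peak is largest (0.492001); scaling to 100 gives 64.48 : 100.00 : 38.77.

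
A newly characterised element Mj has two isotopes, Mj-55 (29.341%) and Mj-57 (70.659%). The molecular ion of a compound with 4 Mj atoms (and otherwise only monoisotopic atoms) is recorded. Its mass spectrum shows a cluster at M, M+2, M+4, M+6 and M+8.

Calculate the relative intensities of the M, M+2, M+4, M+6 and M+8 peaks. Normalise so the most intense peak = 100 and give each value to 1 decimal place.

Each Mj atom is independently Mj-55 (p = 0.29341) or Mj-57 (q = 0.70659); the cluster is the binomial expansion (p + q)^4.
P(M) = 0.29341^4 = 0.007411
P(M+2) = 4 × 0.29341^3 × 0.70659^1 = 0.071392
P(M+4) = 6 × 0.29341^2 × 0.70659^2 = 0.257891
P(M+6) = 4 × 0.29341^1 × 0.70659^3 = 0.414035
P(M+8) = 0.70659^4 = 0.249270
The M+6 peak is largest (0.414035); scaling to 100 gives 1.8 : 17.2 : 62.3 : 100.0 : 60.2.

1.8 : 17.2 : 62.3 : 100.0 : 60.2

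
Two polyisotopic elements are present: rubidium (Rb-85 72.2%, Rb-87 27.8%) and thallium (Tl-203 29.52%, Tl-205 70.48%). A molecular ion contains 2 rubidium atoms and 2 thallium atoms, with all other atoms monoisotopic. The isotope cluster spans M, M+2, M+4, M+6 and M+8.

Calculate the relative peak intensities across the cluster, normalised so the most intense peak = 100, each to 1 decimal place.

10.5 : 58.2 : 100.0 : 53.5 : 8.9

Rubidium pattern (n=2): 0.521284 : 0.401432 : 0.077284
Thallium pattern (n=2): 0.08714304 : 0.41611392 : 0.49674304
Convolve the two distributions (both contribute in 2-u steps):
  M: 0.521284×0.08714304 = 0.045426
  M+2: 0.521284×0.41611392 + 0.401432×0.08714304 = 0.251896
  M+4: 0.521284×0.49674304 + 0.401432×0.41611392 + 0.077284×0.08714304 = 0.432720
  M+6: 0.401432×0.49674304 + 0.077284×0.41611392 = 0.231568
  M+8: 0.077284×0.49674304 = 0.038390
Scale to base peak (0.432720) = 100: 10.5 : 58.2 : 100.0 : 53.5 : 8.9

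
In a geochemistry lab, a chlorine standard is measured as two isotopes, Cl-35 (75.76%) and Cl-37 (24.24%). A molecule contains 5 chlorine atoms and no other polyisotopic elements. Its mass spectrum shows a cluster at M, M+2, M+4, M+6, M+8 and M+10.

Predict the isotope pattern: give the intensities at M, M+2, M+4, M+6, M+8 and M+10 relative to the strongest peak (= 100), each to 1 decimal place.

The 5 Cl atoms are independent, so intensities follow the terms of (0.7576 + 0.2424)^5.
P(M) = 0.7576^5 = 0.249574
P(M+2) = 5 × 0.7576^4 × 0.2424^1 = 0.399266
P(M+4) = 10 × 0.7576^3 × 0.2424^2 = 0.255497
P(M+6) = 10 × 0.7576^2 × 0.2424^3 = 0.081748
P(M+8) = 5 × 0.7576^1 × 0.2424^4 = 0.013078
P(M+10) = 0.2424^5 = 0.000837
The M+2 peak is largest (0.399266); scaling to 100 gives 62.5 : 100.0 : 64.0 : 20.5 : 3.3 : 0.2.

62.5 : 100.0 : 64.0 : 20.5 : 3.3 : 0.2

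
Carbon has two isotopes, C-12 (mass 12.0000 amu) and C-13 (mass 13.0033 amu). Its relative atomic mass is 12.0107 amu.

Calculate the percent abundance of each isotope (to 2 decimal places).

C-12: 98.93%, C-13: 1.07%

With x = fraction of C-12 (so C-13 is 1 − x):
12.0000·x + 13.0033·(1 − x) = 12.0107
(12.0000 − 13.0033)·x = 12.0107 − 13.0033
x = -0.9926 / -1.0033 = 0.98934 → 98.93% C-12, 1.07% C-13.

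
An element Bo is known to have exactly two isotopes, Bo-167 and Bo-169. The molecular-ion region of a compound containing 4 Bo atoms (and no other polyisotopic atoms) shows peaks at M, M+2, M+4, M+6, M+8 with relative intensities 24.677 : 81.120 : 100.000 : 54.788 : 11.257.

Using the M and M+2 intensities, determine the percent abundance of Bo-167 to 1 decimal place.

54.9%

Write p for the Bo-167 fraction. I(M+2)/I(M) = [C(4,1)·p^3·(1−p)] / p^4 = 4·(1−p)/p = 81.120/24.677 = 3.2873
(1−p)/p = 3.2873/4 = 0.8218  ⇒  p = 1/(1 + 0.8218) = 0.5489
Bo-167: 54.9%, Bo-169: 45.1%.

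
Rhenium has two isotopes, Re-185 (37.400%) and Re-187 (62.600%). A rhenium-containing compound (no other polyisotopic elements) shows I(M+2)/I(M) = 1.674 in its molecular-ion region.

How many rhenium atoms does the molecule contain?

For n independent Re atoms, I(M+2)/I(M) = n · (abundance Re-187) / (abundance Re-185) = n · 0.62600/0.37400.
n = 1.674 × 0.37400/0.62600 = 1.00 ≈ 1

1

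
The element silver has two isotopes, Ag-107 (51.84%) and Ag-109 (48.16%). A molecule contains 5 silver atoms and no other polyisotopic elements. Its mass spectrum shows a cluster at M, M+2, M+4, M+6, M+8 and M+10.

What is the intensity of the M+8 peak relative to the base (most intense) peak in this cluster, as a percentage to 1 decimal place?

Term probabilities: M 0.0374, M+2 0.1739, M+4 0.3231, M+6 0.3002, M+8 0.1394, M+10 0.0259. Base peak = M+4.
P(M+4) = C(5,2) × 0.5184^3 × 0.4816^2 = 10 × 0.13931407 × 0.23193856 = 0.323123 (base)
P(M+8) = C(5,4) × 0.5184^1 × 0.4816^4 = 5 × 0.5184 × 0.0537955 = 0.139438
Relative intensity = 0.139438 / 0.323123 × 100 = 43.2

43.2%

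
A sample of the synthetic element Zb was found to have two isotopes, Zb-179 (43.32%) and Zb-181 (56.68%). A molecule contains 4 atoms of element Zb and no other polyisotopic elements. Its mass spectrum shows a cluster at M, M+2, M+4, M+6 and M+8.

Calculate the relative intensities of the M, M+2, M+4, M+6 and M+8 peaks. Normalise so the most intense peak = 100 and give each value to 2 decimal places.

Expanding (0.4332 + 0.5668)^4:
P(M) = 0.4332^4 = 0.035217
P(M+2) = 4 × 0.4332^3 × 0.5668^1 = 0.184313
P(M+4) = 6 × 0.4332^2 × 0.5668^2 = 0.361733
P(M+6) = 4 × 0.4332^1 × 0.5668^3 = 0.315528
P(M+8) = 0.5668^4 = 0.103209
The M+4 peak is largest (0.361733); scaling to 100 gives 9.74 : 50.95 : 100.00 : 87.23 : 28.53.

9.74 : 50.95 : 100.00 : 87.23 : 28.53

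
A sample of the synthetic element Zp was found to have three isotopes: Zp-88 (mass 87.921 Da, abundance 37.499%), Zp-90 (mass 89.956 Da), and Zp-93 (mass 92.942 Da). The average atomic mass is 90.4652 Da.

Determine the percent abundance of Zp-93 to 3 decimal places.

42.609%

Let x and y be the fractions of Zp-90 and Zp-93. Then x + y = 1 − 0.37499 = 0.62501 and 89.956x + 92.942y = 90.4652 − 0.37499×87.921 = 57.49570421.
Substituting: 89.956x + 92.942(0.62501 − x) = 57.49570421
(89.956 − 92.942)x = -0.59397521  ⇒  x = 0.19892, y = 0.42609
Zp-90: 19.892%, Zp-93: 42.609%.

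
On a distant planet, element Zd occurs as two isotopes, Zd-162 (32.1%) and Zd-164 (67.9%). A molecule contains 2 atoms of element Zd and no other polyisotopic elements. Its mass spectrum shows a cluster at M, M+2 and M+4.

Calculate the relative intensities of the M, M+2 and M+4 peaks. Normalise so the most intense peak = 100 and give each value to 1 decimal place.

22.3 : 94.6 : 100.0

Each Zd atom is independently Zd-162 (p = 0.321) or Zd-164 (q = 0.679); the cluster is the binomial expansion (p + q)^2.
P(M) = 0.321^2 = 0.103041
P(M+2) = 2 × 0.321^1 × 0.679^1 = 0.435918
P(M+4) = 0.679^2 = 0.461041
The M+4 peak is largest (0.461041); scaling to 100 gives 22.3 : 94.6 : 100.0.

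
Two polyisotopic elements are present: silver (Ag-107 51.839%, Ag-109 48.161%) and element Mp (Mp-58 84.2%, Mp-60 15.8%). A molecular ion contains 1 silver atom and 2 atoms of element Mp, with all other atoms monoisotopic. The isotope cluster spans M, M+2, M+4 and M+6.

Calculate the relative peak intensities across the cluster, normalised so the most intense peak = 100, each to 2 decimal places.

76.67 : 100.00 : 29.43 : 2.51

Silver pattern (n=1): 0.51839 : 0.48161
Element Mp pattern (n=2): 0.708964 : 0.266072 : 0.024964
Convolve the two distributions (both contribute in 2-u steps):
  M: 0.51839×0.708964 = 0.367520
  M+2: 0.51839×0.266072 + 0.48161×0.708964 = 0.479373
  M+4: 0.51839×0.024964 + 0.48161×0.266072 = 0.141084
  M+6: 0.48161×0.024964 = 0.012023
Scale to base peak (0.479373) = 100: 76.67 : 100.00 : 29.43 : 2.51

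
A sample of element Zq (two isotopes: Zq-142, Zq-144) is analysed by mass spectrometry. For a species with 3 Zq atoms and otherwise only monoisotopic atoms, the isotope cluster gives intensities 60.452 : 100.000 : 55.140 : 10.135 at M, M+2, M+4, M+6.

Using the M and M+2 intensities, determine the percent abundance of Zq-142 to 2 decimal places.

64.46%

If p is the fraction of Zq that is Zq-142, then I(M+2)/I(M) = [C(3,1)·p^2·(1−p)] / p^3 = 3·(1−p)/p = 100.000/60.452 = 1.6542
(1−p)/p = 1.6542/3 = 0.5514  ⇒  p = 1/(1 + 0.5514) = 0.6446
Zq-142: 64.46%, Zq-144: 35.54%.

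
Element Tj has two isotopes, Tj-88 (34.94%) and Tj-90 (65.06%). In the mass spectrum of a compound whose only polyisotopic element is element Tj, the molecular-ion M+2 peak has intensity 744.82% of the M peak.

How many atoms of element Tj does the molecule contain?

With n Tj atoms, P(M+2)/P(M) = C(n,1)·p^(n−1)q / p^n = n·q/p = n · 0.6506/0.3494.
n = 7.4482 × 0.3494/0.6506 = 4.00 ≈ 4

4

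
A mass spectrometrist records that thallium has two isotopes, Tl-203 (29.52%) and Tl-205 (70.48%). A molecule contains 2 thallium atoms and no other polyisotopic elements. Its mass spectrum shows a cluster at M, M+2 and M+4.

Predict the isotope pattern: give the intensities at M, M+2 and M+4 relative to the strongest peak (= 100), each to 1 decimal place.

17.5 : 83.8 : 100.0

Expanding (0.2952 + 0.7048)^2:
P(M) = 0.2952^2 = 0.087143
P(M+2) = 2 × 0.2952^1 × 0.7048^1 = 0.416114
P(M+4) = 0.7048^2 = 0.496743
The M+4 peak is largest (0.496743); scaling to 100 gives 17.5 : 83.8 : 100.0.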